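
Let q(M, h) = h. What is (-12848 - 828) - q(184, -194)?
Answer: -13482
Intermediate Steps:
(-12848 - 828) - q(184, -194) = (-12848 - 828) - 1*(-194) = -13676 + 194 = -13482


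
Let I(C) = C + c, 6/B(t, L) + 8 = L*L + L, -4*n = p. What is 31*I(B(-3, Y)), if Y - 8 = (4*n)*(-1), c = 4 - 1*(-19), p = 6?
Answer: 72106/101 ≈ 713.92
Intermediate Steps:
n = -3/2 (n = -¼*6 = -3/2 ≈ -1.5000)
c = 23 (c = 4 + 19 = 23)
Y = 14 (Y = 8 + (4*(-3/2))*(-1) = 8 - 6*(-1) = 8 + 6 = 14)
B(t, L) = 6/(-8 + L + L²) (B(t, L) = 6/(-8 + (L*L + L)) = 6/(-8 + (L² + L)) = 6/(-8 + (L + L²)) = 6/(-8 + L + L²))
I(C) = 23 + C (I(C) = C + 23 = 23 + C)
31*I(B(-3, Y)) = 31*(23 + 6/(-8 + 14 + 14²)) = 31*(23 + 6/(-8 + 14 + 196)) = 31*(23 + 6/202) = 31*(23 + 6*(1/202)) = 31*(23 + 3/101) = 31*(2326/101) = 72106/101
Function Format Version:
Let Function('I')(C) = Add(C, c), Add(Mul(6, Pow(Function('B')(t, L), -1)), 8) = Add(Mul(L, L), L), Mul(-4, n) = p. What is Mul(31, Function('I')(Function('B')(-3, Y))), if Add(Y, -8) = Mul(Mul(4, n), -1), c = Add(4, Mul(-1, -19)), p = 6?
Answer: Rational(72106, 101) ≈ 713.92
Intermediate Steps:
n = Rational(-3, 2) (n = Mul(Rational(-1, 4), 6) = Rational(-3, 2) ≈ -1.5000)
c = 23 (c = Add(4, 19) = 23)
Y = 14 (Y = Add(8, Mul(Mul(4, Rational(-3, 2)), -1)) = Add(8, Mul(-6, -1)) = Add(8, 6) = 14)
Function('B')(t, L) = Mul(6, Pow(Add(-8, L, Pow(L, 2)), -1)) (Function('B')(t, L) = Mul(6, Pow(Add(-8, Add(Mul(L, L), L)), -1)) = Mul(6, Pow(Add(-8, Add(Pow(L, 2), L)), -1)) = Mul(6, Pow(Add(-8, Add(L, Pow(L, 2))), -1)) = Mul(6, Pow(Add(-8, L, Pow(L, 2)), -1)))
Function('I')(C) = Add(23, C) (Function('I')(C) = Add(C, 23) = Add(23, C))
Mul(31, Function('I')(Function('B')(-3, Y))) = Mul(31, Add(23, Mul(6, Pow(Add(-8, 14, Pow(14, 2)), -1)))) = Mul(31, Add(23, Mul(6, Pow(Add(-8, 14, 196), -1)))) = Mul(31, Add(23, Mul(6, Pow(202, -1)))) = Mul(31, Add(23, Mul(6, Rational(1, 202)))) = Mul(31, Add(23, Rational(3, 101))) = Mul(31, Rational(2326, 101)) = Rational(72106, 101)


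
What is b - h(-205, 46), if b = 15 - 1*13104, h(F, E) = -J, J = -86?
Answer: -13175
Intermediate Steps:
h(F, E) = 86 (h(F, E) = -1*(-86) = 86)
b = -13089 (b = 15 - 13104 = -13089)
b - h(-205, 46) = -13089 - 1*86 = -13089 - 86 = -13175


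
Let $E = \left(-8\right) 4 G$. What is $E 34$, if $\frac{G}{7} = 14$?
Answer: $-106624$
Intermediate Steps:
$G = 98$ ($G = 7 \cdot 14 = 98$)
$E = -3136$ ($E = \left(-8\right) 4 \cdot 98 = \left(-32\right) 98 = -3136$)
$E 34 = \left(-3136\right) 34 = -106624$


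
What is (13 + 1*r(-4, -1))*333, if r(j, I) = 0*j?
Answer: 4329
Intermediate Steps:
r(j, I) = 0
(13 + 1*r(-4, -1))*333 = (13 + 1*0)*333 = (13 + 0)*333 = 13*333 = 4329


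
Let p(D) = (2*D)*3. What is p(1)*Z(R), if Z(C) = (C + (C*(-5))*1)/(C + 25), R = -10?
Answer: 16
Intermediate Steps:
p(D) = 6*D
Z(C) = -4*C/(25 + C) (Z(C) = (C - 5*C*1)/(25 + C) = (C - 5*C)/(25 + C) = (-4*C)/(25 + C) = -4*C/(25 + C))
p(1)*Z(R) = (6*1)*(-4*(-10)/(25 - 10)) = 6*(-4*(-10)/15) = 6*(-4*(-10)*1/15) = 6*(8/3) = 16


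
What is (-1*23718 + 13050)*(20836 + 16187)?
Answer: -394961364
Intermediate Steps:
(-1*23718 + 13050)*(20836 + 16187) = (-23718 + 13050)*37023 = -10668*37023 = -394961364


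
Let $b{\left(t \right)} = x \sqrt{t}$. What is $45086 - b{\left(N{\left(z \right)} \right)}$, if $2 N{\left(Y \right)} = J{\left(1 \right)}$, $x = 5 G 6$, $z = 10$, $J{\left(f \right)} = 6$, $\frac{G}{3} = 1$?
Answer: $45086 - 90 \sqrt{3} \approx 44930.0$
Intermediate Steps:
$G = 3$ ($G = 3 \cdot 1 = 3$)
$x = 90$ ($x = 5 \cdot 3 \cdot 6 = 15 \cdot 6 = 90$)
$N{\left(Y \right)} = 3$ ($N{\left(Y \right)} = \frac{1}{2} \cdot 6 = 3$)
$b{\left(t \right)} = 90 \sqrt{t}$
$45086 - b{\left(N{\left(z \right)} \right)} = 45086 - 90 \sqrt{3}$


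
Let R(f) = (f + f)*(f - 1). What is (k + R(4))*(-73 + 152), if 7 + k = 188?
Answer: 16195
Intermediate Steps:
R(f) = 2*f*(-1 + f) (R(f) = (2*f)*(-1 + f) = 2*f*(-1 + f))
k = 181 (k = -7 + 188 = 181)
(k + R(4))*(-73 + 152) = (181 + 2*4*(-1 + 4))*(-73 + 152) = (181 + 2*4*3)*79 = (181 + 24)*79 = 205*79 = 16195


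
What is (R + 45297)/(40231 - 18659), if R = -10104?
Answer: 35193/21572 ≈ 1.6314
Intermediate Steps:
(R + 45297)/(40231 - 18659) = (-10104 + 45297)/(40231 - 18659) = 35193/21572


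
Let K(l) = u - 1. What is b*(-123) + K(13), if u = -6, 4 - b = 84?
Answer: 9833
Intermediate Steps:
b = -80 (b = 4 - 1*84 = 4 - 84 = -80)
K(l) = -7 (K(l) = -6 - 1 = -7)
b*(-123) + K(13) = -80*(-123) - 7 = 9840 - 7 = 9833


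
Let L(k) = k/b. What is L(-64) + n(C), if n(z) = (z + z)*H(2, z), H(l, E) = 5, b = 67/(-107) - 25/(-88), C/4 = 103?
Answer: 13873144/3221 ≈ 4307.1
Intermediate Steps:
C = 412 (C = 4*103 = 412)
b = -3221/9416 (b = 67*(-1/107) - 25*(-1/88) = -67/107 + 25/88 = -3221/9416 ≈ -0.34208)
n(z) = 10*z (n(z) = (z + z)*5 = (2*z)*5 = 10*z)
L(k) = -9416*k/3221 (L(k) = k/(-3221/9416) = k*(-9416/3221) = -9416*k/3221)
L(-64) + n(C) = -9416/3221*(-64) + 10*412 = 602624/3221 + 4120 = 13873144/3221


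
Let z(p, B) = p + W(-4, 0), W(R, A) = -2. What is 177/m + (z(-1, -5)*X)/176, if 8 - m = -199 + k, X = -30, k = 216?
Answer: -5057/264 ≈ -19.155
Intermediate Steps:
m = -9 (m = 8 - (-199 + 216) = 8 - 1*17 = 8 - 17 = -9)
z(p, B) = -2 + p (z(p, B) = p - 2 = -2 + p)
177/m + (z(-1, -5)*X)/176 = 177/(-9) + ((-2 - 1)*(-30))/176 = 177*(-⅑) - 3*(-30)*(1/176) = -59/3 + 90*(1/176) = -59/3 + 45/88 = -5057/264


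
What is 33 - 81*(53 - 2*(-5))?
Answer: -5070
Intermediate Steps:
33 - 81*(53 - 2*(-5)) = 33 - 81*(53 + 10) = 33 - 81*63 = 33 - 5103 = -5070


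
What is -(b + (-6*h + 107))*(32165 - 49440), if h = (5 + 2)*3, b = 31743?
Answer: 548032100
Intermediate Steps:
h = 21 (h = 7*3 = 21)
-(b + (-6*h + 107))*(32165 - 49440) = -(31743 + (-6*21 + 107))*(32165 - 49440) = -(31743 + (-126 + 107))*(-17275) = -(31743 - 19)*(-17275) = -31724*(-17275) = -1*(-548032100) = 548032100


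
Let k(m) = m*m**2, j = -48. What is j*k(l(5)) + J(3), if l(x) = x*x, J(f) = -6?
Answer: -750006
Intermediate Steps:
l(x) = x**2
k(m) = m**3
j*k(l(5)) + J(3) = -48*(5**2)**3 - 6 = -48*25**3 - 6 = -48*15625 - 6 = -750000 - 6 = -750006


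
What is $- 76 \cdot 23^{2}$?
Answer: $-40204$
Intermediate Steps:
$- 76 \cdot 23^{2} = - 76 \cdot 529 = \left(-1\right) 40204 = -40204$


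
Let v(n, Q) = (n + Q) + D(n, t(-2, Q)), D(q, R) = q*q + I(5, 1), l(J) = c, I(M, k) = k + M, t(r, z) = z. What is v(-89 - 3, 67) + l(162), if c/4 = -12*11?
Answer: 7917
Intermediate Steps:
I(M, k) = M + k
c = -528 (c = 4*(-12*11) = 4*(-132) = -528)
l(J) = -528
D(q, R) = 6 + q**2 (D(q, R) = q*q + (5 + 1) = q**2 + 6 = 6 + q**2)
v(n, Q) = 6 + Q + n + n**2 (v(n, Q) = (n + Q) + (6 + n**2) = (Q + n) + (6 + n**2) = 6 + Q + n + n**2)
v(-89 - 3, 67) + l(162) = (6 + 67 + (-89 - 3) + (-89 - 3)**2) - 528 = (6 + 67 - 92 + (-92)**2) - 528 = (6 + 67 - 92 + 8464) - 528 = 8445 - 528 = 7917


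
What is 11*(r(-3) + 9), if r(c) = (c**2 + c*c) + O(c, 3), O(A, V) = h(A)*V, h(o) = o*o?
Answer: 594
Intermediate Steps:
h(o) = o**2
O(A, V) = V*A**2 (O(A, V) = A**2*V = V*A**2)
r(c) = 5*c**2 (r(c) = (c**2 + c*c) + 3*c**2 = (c**2 + c**2) + 3*c**2 = 2*c**2 + 3*c**2 = 5*c**2)
11*(r(-3) + 9) = 11*(5*(-3)**2 + 9) = 11*(5*9 + 9) = 11*(45 + 9) = 11*54 = 594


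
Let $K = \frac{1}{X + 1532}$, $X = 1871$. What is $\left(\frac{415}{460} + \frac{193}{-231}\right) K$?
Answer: $\frac{1417}{72320556} \approx 1.9593 \cdot 10^{-5}$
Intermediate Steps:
$K = \frac{1}{3403}$ ($K = \frac{1}{1871 + 1532} = \frac{1}{3403} \approx 0.00029386$)
$\left(\frac{415}{460} + \frac{193}{-231}\right) K = \left(\frac{415}{460} + \frac{193}{-231}\right) \frac{1}{3403} = \left(415 \cdot \frac{1}{460} + 193 \left(- \frac{1}{231}\right)\right) \frac{1}{3403} = \left(\frac{83}{92} - \frac{193}{231}\right) \frac{1}{3403} = \frac{1417}{21252} \cdot \frac{1}{3403} = \frac{1417}{72320556}$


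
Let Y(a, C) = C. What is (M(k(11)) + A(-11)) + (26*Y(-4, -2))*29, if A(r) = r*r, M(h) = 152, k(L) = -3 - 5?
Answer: -1235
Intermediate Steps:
k(L) = -8
A(r) = r**2
(M(k(11)) + A(-11)) + (26*Y(-4, -2))*29 = (152 + (-11)**2) + (26*(-2))*29 = (152 + 121) - 52*29 = 273 - 1508 = -1235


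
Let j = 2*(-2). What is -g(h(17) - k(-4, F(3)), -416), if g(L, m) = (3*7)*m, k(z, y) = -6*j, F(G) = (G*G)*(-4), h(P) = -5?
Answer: 8736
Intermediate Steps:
j = -4
F(G) = -4*G² (F(G) = G²*(-4) = -4*G²)
k(z, y) = 24 (k(z, y) = -6*(-4) = 24)
g(L, m) = 21*m
-g(h(17) - k(-4, F(3)), -416) = -21*(-416) = -1*(-8736) = 8736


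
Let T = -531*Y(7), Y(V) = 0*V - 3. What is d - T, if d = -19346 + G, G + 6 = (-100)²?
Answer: -10945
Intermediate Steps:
Y(V) = -3 (Y(V) = 0 - 3 = -3)
G = 9994 (G = -6 + (-100)² = -6 + 10000 = 9994)
T = 1593 (T = -531*(-3) = 1593)
d = -9352 (d = -19346 + 9994 = -9352)
d - T = -9352 - 1*1593 = -9352 - 1593 = -10945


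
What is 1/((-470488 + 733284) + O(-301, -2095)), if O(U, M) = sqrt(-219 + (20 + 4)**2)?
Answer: 262796/69061737259 - sqrt(357)/69061737259 ≈ 3.8050e-6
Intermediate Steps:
O(U, M) = sqrt(357) (O(U, M) = sqrt(-219 + 24**2) = sqrt(-219 + 576) = sqrt(357))
1/((-470488 + 733284) + O(-301, -2095)) = 1/((-470488 + 733284) + sqrt(357)) = 1/(262796 + sqrt(357))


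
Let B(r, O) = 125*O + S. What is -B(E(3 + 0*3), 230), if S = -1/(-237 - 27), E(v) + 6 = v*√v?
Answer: -7590001/264 ≈ -28750.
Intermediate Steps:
E(v) = -6 + v^(3/2) (E(v) = -6 + v*√v = -6 + v^(3/2))
S = 1/264 (S = -1/(-264) = -1*(-1/264) = 1/264 ≈ 0.0037879)
B(r, O) = 1/264 + 125*O (B(r, O) = 125*O + 1/264 = 1/264 + 125*O)
-B(E(3 + 0*3), 230) = -(1/264 + 125*230) = -(1/264 + 28750) = -1*7590001/264 = -7590001/264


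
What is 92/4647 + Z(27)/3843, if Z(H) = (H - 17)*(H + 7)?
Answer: 644512/5952807 ≈ 0.10827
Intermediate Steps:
Z(H) = (-17 + H)*(7 + H)
92/4647 + Z(27)/3843 = 92/4647 + (-119 + 27**2 - 10*27)/3843 = 92*(1/4647) + (-119 + 729 - 270)*(1/3843) = 92/4647 + 340*(1/3843) = 92/4647 + 340/3843 = 644512/5952807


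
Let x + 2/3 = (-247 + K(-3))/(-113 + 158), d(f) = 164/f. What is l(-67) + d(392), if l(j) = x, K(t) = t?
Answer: -5119/882 ≈ -5.8039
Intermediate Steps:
x = -56/9 (x = -2/3 + (-247 - 3)/(-113 + 158) = -2/3 - 250/45 = -2/3 - 250*1/45 = -2/3 - 50/9 = -56/9 ≈ -6.2222)
l(j) = -56/9
l(-67) + d(392) = -56/9 + 164/392 = -56/9 + 164*(1/392) = -56/9 + 41/98 = -5119/882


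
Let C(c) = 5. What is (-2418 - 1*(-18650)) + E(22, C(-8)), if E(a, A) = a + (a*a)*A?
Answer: 18674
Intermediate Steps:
E(a, A) = a + A*a² (E(a, A) = a + a²*A = a + A*a²)
(-2418 - 1*(-18650)) + E(22, C(-8)) = (-2418 - 1*(-18650)) + 22*(1 + 5*22) = (-2418 + 18650) + 22*(1 + 110) = 16232 + 22*111 = 16232 + 2442 = 18674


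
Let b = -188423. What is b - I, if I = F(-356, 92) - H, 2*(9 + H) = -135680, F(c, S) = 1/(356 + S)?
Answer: -114809857/448 ≈ -2.5627e+5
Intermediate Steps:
H = -67849 (H = -9 + (½)*(-135680) = -9 - 67840 = -67849)
I = 30396353/448 (I = 1/(356 + 92) - 1*(-67849) = 1/448 + 67849 = 30396353/448 ≈ 67849.)
b - I = -188423 - 1*30396353/448 = -188423 - 30396353/448 = -114809857/448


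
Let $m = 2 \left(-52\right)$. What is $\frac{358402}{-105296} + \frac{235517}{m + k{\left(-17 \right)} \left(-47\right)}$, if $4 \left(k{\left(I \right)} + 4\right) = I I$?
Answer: $- \frac{51971871711}{697428056} \approx -74.519$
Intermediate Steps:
$m = -104$
$k{\left(I \right)} = -4 + \frac{I^{2}}{4}$ ($k{\left(I \right)} = -4 + \frac{I I}{4} = -4 + \frac{I^{2}}{4}$)
$\frac{358402}{-105296} + \frac{235517}{m + k{\left(-17 \right)} \left(-47\right)} = \frac{358402}{-105296} + \frac{235517}{-104 + \left(-4 + \frac{\left(-17\right)^{2}}{4}\right) \left(-47\right)} = 358402 \left(- \frac{1}{105296}\right) + \frac{235517}{-104 + \left(-4 + \frac{1}{4} \cdot 289\right) \left(-47\right)} = - \frac{179201}{52648} + \frac{235517}{-104 + \left(-4 + \frac{289}{4}\right) \left(-47\right)} = - \frac{179201}{52648} + \frac{235517}{-104 + \frac{273}{4} \left(-47\right)} = - \frac{179201}{52648} + \frac{235517}{-104 - \frac{12831}{4}} = - \frac{179201}{52648} + \frac{235517}{- \frac{13247}{4}} = - \frac{179201}{52648} + 235517 \left(- \frac{4}{13247}\right) = - \frac{179201}{52648} - \frac{942068}{13247} = - \frac{51971871711}{697428056}$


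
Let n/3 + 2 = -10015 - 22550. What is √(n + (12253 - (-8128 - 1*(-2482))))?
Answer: I*√79802 ≈ 282.49*I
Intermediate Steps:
n = -97701 (n = -6 + 3*(-10015 - 22550) = -6 + 3*(-32565) = -6 - 97695 = -97701)
√(n + (12253 - (-8128 - 1*(-2482)))) = √(-97701 + (12253 - (-8128 - 1*(-2482)))) = √(-97701 + (12253 - (-8128 + 2482))) = √(-97701 + (12253 - 1*(-5646))) = √(-97701 + (12253 + 5646)) = √(-97701 + 17899) = √(-79802) = I*√79802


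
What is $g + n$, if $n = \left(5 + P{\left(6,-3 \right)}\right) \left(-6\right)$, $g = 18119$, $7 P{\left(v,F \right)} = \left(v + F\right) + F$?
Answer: $18089$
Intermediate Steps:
$P{\left(v,F \right)} = \frac{v}{7} + \frac{2 F}{7}$ ($P{\left(v,F \right)} = \frac{\left(v + F\right) + F}{7} = \frac{\left(F + v\right) + F}{7} = \frac{v + 2 F}{7} = \frac{v}{7} + \frac{2 F}{7}$)
$n = -30$ ($n = \left(5 + \left(\frac{1}{7} \cdot 6 + \frac{2}{7} \left(-3\right)\right)\right) \left(-6\right) = \left(5 + \left(\frac{6}{7} - \frac{6}{7}\right)\right) \left(-6\right) = \left(5 + 0\right) \left(-6\right) = 5 \left(-6\right) = -30$)
$g + n = 18119 - 30 = 18089$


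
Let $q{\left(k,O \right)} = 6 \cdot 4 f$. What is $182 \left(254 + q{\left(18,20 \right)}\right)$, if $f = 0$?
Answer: $46228$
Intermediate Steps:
$q{\left(k,O \right)} = 0$ ($q{\left(k,O \right)} = 6 \cdot 4 \cdot 0 = 24 \cdot 0 = 0$)
$182 \left(254 + q{\left(18,20 \right)}\right) = 182 \left(254 + 0\right) = 182 \cdot 254 = 46228$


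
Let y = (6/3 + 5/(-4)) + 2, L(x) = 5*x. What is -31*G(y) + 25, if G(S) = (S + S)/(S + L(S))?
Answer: 44/3 ≈ 14.667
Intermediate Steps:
y = 11/4 (y = (6*(⅓) + 5*(-¼)) + 2 = (2 - 5/4) + 2 = ¾ + 2 = 11/4 ≈ 2.7500)
G(S) = ⅓ (G(S) = (S + S)/(S + 5*S) = (2*S)/((6*S)) = (2*S)*(1/(6*S)) = ⅓)
-31*G(y) + 25 = -31*⅓ + 25 = -31/3 + 25 = 44/3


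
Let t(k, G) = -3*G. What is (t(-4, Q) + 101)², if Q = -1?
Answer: 10816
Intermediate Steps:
(t(-4, Q) + 101)² = (-3*(-1) + 101)² = (3 + 101)² = 104² = 10816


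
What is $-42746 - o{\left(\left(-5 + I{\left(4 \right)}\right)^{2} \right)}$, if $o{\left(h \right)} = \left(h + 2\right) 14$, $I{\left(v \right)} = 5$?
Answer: $-42774$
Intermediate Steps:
$o{\left(h \right)} = 28 + 14 h$ ($o{\left(h \right)} = \left(2 + h\right) 14 = 28 + 14 h$)
$-42746 - o{\left(\left(-5 + I{\left(4 \right)}\right)^{2} \right)} = -42746 - \left(28 + 14 \left(-5 + 5\right)^{2}\right) = -42746 - \left(28 + 14 \cdot 0^{2}\right) = -42746 - \left(28 + 14 \cdot 0\right) = -42746 - \left(28 + 0\right) = -42746 - 28 = -42774$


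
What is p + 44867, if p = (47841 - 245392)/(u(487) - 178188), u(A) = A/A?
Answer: 7994913680/178187 ≈ 44868.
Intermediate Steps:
u(A) = 1
p = 197551/178187 (p = (47841 - 245392)/(1 - 178188) = -197551/(-178187) = -197551*(-1/178187) = 197551/178187 ≈ 1.1087)
p + 44867 = 197551/178187 + 44867 = 7994913680/178187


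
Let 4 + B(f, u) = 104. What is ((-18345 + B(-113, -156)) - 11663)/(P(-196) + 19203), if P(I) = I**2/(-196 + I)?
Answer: -29908/19105 ≈ -1.5655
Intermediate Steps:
B(f, u) = 100 (B(f, u) = -4 + 104 = 100)
P(I) = I**2/(-196 + I)
((-18345 + B(-113, -156)) - 11663)/(P(-196) + 19203) = ((-18345 + 100) - 11663)/((-196)**2/(-196 - 196) + 19203) = (-18245 - 11663)/(38416/(-392) + 19203) = -29908/(38416*(-1/392) + 19203) = -29908/(-98 + 19203) = -29908/19105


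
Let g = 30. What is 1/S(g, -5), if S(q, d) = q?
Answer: 1/30 ≈ 0.033333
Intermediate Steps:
1/S(g, -5) = 1/30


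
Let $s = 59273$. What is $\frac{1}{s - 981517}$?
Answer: $- \frac{1}{922244} \approx -1.0843 \cdot 10^{-6}$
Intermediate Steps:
$\frac{1}{s - 981517} = \frac{1}{59273 - 981517} = \frac{1}{-922244} = - \frac{1}{922244}$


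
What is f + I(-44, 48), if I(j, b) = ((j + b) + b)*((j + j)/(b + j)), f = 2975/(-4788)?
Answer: -782921/684 ≈ -1144.6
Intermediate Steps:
f = -425/684 (f = 2975*(-1/4788) = -425/684 ≈ -0.62134)
I(j, b) = 2*j*(j + 2*b)/(b + j) (I(j, b) = ((b + j) + b)*((2*j)/(b + j)) = (j + 2*b)*(2*j/(b + j)) = 2*j*(j + 2*b)/(b + j))
f + I(-44, 48) = -425/684 + 2*(-44)*(-44 + 2*48)/(48 - 44) = -425/684 + 2*(-44)*(-44 + 96)/4 = -425/684 + 2*(-44)*(¼)*52 = -425/684 - 1144 = -782921/684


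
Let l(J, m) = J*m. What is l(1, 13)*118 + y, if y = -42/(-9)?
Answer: 4616/3 ≈ 1538.7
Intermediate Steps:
y = 14/3 (y = -42*(-⅑) = 14/3 ≈ 4.6667)
l(1, 13)*118 + y = (1*13)*118 + 14/3 = 13*118 + 14/3 = 1534 + 14/3 = 4616/3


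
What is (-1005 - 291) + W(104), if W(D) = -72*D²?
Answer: -780048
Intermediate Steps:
(-1005 - 291) + W(104) = (-1005 - 291) - 72*104² = -1296 - 72*10816 = -1296 - 778752 = -780048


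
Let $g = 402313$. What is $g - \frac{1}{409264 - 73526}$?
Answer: $\frac{135071761993}{335738} \approx 4.0231 \cdot 10^{5}$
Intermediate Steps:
$g - \frac{1}{409264 - 73526} = 402313 - \frac{1}{409264 - 73526} = 402313 - \frac{1}{335738} = \frac{135071761993}{335738}$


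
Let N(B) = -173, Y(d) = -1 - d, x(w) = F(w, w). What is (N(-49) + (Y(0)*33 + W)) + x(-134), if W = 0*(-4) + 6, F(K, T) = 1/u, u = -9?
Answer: -1801/9 ≈ -200.11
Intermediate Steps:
F(K, T) = -1/9 (F(K, T) = 1/(-9) = -1/9)
x(w) = -1/9
W = 6 (W = 0 + 6 = 6)
(N(-49) + (Y(0)*33 + W)) + x(-134) = (-173 + ((-1 - 1*0)*33 + 6)) - 1/9 = (-173 + ((-1 + 0)*33 + 6)) - 1/9 = (-173 + (-1*33 + 6)) - 1/9 = (-173 + (-33 + 6)) - 1/9 = (-173 - 27) - 1/9 = -200 - 1/9 = -1801/9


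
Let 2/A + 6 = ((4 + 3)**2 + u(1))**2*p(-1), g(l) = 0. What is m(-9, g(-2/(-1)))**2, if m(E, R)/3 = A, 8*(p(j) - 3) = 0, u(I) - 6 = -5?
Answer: 1/1560001 ≈ 6.4103e-7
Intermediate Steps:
u(I) = 1 (u(I) = 6 - 5 = 1)
p(j) = 3 (p(j) = 3 + (1/8)*0 = 3 + 0 = 3)
A = 1/3747 (A = 2/(-6 + ((4 + 3)**2 + 1)**2*3) = 2/(-6 + (7**2 + 1)**2*3) = 2/(-6 + (49 + 1)**2*3) = 2/(-6 + 50**2*3) = 2/(-6 + 2500*3) = 2/(-6 + 7500) = 2/7494 = 2*(1/7494) = 1/3747 ≈ 0.00026688)
m(E, R) = 1/1249 (m(E, R) = 3*(1/3747) = 1/1249)
m(-9, g(-2/(-1)))**2 = (1/1249)**2 = 1/1560001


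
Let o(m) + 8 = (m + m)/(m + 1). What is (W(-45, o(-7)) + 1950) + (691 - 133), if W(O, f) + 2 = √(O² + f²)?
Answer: 2506 + √18514/3 ≈ 2551.4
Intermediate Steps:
o(m) = -8 + 2*m/(1 + m) (o(m) = -8 + (m + m)/(m + 1) = -8 + (2*m)/(1 + m) = -8 + 2*m/(1 + m))
W(O, f) = -2 + √(O² + f²)
(W(-45, o(-7)) + 1950) + (691 - 133) = ((-2 + √((-45)² + (2*(-4 - 3*(-7))/(1 - 7))²)) + 1950) + (691 - 133) = ((-2 + √(2025 + (2*(-4 + 21)/(-6))²)) + 1950) + 558 = ((-2 + √(2025 + (2*(-⅙)*17)²)) + 1950) + 558 = ((-2 + √(2025 + (-17/3)²)) + 1950) + 558 = ((-2 + √(2025 + 289/9)) + 1950) + 558 = ((-2 + √(18514/9)) + 1950) + 558 = ((-2 + √18514/3) + 1950) + 558 = (1948 + √18514/3) + 558 = 2506 + √18514/3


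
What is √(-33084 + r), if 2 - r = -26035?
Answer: 9*I*√87 ≈ 83.946*I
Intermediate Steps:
r = 26037 (r = 2 - 1*(-26035) = 2 + 26035 = 26037)
√(-33084 + r) = √(-33084 + 26037) = √(-7047) = 9*I*√87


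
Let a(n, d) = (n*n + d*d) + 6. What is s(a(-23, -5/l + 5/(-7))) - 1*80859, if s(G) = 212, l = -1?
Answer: -80647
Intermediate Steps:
a(n, d) = 6 + d**2 + n**2 (a(n, d) = (n**2 + d**2) + 6 = (d**2 + n**2) + 6 = 6 + d**2 + n**2)
s(a(-23, -5/l + 5/(-7))) - 1*80859 = 212 - 1*80859 = 212 - 80859 = -80647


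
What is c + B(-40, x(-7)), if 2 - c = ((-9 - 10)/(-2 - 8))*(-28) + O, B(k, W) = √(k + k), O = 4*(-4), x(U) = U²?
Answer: 356/5 + 4*I*√5 ≈ 71.2 + 8.9443*I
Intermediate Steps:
O = -16
B(k, W) = √2*√k (B(k, W) = √(2*k) = √2*√k)
c = 356/5 (c = 2 - (((-9 - 10)/(-2 - 8))*(-28) - 16) = 2 - (-19/(-10)*(-28) - 16) = 2 - (-19*(-⅒)*(-28) - 16) = 2 - ((19/10)*(-28) - 16) = 2 - (-266/5 - 16) = 2 - 1*(-346/5) = 2 + 346/5 = 356/5 ≈ 71.200)
c + B(-40, x(-7)) = 356/5 + √2*√(-40) = 356/5 + √2*(2*I*√10) = 356/5 + 4*I*√5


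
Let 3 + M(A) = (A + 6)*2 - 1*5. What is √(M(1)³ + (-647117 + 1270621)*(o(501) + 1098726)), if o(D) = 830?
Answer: 2*√171394391110 ≈ 8.2800e+5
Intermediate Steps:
M(A) = 4 + 2*A (M(A) = -3 + ((A + 6)*2 - 1*5) = -3 + ((6 + A)*2 - 5) = -3 + ((12 + 2*A) - 5) = -3 + (7 + 2*A) = 4 + 2*A)
√(M(1)³ + (-647117 + 1270621)*(o(501) + 1098726)) = √((4 + 2*1)³ + (-647117 + 1270621)*(830 + 1098726)) = √((4 + 2)³ + 623504*1099556) = √(6³ + 685577564224) = √(216 + 685577564224) = √685577564440 = 2*√171394391110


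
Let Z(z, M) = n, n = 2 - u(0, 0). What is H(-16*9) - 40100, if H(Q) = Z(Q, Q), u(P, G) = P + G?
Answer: -40098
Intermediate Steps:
u(P, G) = G + P
n = 2 (n = 2 - (0 + 0) = 2 - 1*0 = 2 + 0 = 2)
Z(z, M) = 2
H(Q) = 2
H(-16*9) - 40100 = 2 - 40100 = -40098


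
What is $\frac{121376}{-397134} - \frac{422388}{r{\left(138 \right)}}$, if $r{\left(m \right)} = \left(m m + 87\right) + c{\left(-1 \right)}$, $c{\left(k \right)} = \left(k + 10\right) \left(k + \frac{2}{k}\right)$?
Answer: $- \frac{7085975129}{316118664} \approx -22.416$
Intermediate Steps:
$c{\left(k \right)} = \left(10 + k\right) \left(k + \frac{2}{k}\right)$
$r{\left(m \right)} = 60 + m^{2}$ ($r{\left(m \right)} = \left(m m + 87\right) + \left(2 + \left(-1\right)^{2} + 10 \left(-1\right) + \frac{20}{-1}\right) = \left(m^{2} + 87\right) + \left(2 + 1 - 10 + 20 \left(-1\right)\right) = \left(87 + m^{2}\right) + \left(2 + 1 - 10 - 20\right) = \left(87 + m^{2}\right) - 27 = 60 + m^{2}$)
$\frac{121376}{-397134} - \frac{422388}{r{\left(138 \right)}} = \frac{121376}{-397134} - \frac{422388}{60 + 138^{2}} = 121376 \left(- \frac{1}{397134}\right) - \frac{422388}{60 + 19044} = - \frac{60688}{198567} - \frac{422388}{19104} = - \frac{60688}{198567} - \frac{35199}{1592} = - \frac{7085975129}{316118664}$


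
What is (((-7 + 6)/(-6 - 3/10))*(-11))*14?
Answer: -220/9 ≈ -24.444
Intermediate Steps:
(((-7 + 6)/(-6 - 3/10))*(-11))*14 = (-1/(-6 - 3*⅒)*(-11))*14 = (-1/(-6 - 3/10)*(-11))*14 = (-1/(-63/10)*(-11))*14 = (-1*(-10/63)*(-11))*14 = ((10/63)*(-11))*14 = -110/63*14 = -220/9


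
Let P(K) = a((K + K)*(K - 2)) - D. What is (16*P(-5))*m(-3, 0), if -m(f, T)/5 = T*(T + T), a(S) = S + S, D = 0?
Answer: 0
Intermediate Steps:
a(S) = 2*S
P(K) = 4*K*(-2 + K) (P(K) = 2*((K + K)*(K - 2)) - 1*0 = 2*((2*K)*(-2 + K)) + 0 = 2*(2*K*(-2 + K)) + 0 = 4*K*(-2 + K) + 0 = 4*K*(-2 + K))
m(f, T) = -10*T**2 (m(f, T) = -5*T*(T + T) = -5*T*2*T = -10*T**2)
(16*P(-5))*m(-3, 0) = (16*(4*(-5)*(-2 - 5)))*(-10*0**2) = (16*(4*(-5)*(-7)))*(-10*0) = (16*140)*0 = 2240*0 = 0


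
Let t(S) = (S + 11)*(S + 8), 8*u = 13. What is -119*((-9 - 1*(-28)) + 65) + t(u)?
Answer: -631967/64 ≈ -9874.5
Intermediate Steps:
u = 13/8 (u = (⅛)*13 = 13/8 ≈ 1.6250)
t(S) = (8 + S)*(11 + S) (t(S) = (11 + S)*(8 + S) = (8 + S)*(11 + S))
-119*((-9 - 1*(-28)) + 65) + t(u) = -119*((-9 - 1*(-28)) + 65) + (88 + (13/8)² + 19*(13/8)) = -119*((-9 + 28) + 65) + (88 + 169/64 + 247/8) = -119*(19 + 65) + 7777/64 = -119*84 + 7777/64 = -9996 + 7777/64 = -631967/64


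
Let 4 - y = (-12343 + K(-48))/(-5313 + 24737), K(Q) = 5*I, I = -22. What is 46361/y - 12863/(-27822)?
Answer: 25055317519195/2508125478 ≈ 9989.7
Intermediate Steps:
K(Q) = -110 (K(Q) = 5*(-22) = -110)
y = 90149/19424 (y = 4 - (-12343 - 110)/(-5313 + 24737) = 4 - (-12453)/19424 = 4 - 1*(-12453/19424) = 4 + 12453/19424 = 90149/19424 ≈ 4.6411)
46361/y - 12863/(-27822) = 46361/(90149/19424) - 12863/(-27822) = 46361*(19424/90149) - 12863*(-1/27822) = 900516064/90149 + 12863/27822 = 25055317519195/2508125478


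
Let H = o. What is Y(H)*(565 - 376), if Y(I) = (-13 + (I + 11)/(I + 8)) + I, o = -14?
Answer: -10017/2 ≈ -5008.5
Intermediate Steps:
H = -14
Y(I) = -13 + I + (11 + I)/(8 + I) (Y(I) = (-13 + (11 + I)/(8 + I)) + I = -13 + I + (11 + I)/(8 + I))
Y(H)*(565 - 376) = ((-93 + (-14)² - 4*(-14))/(8 - 14))*(565 - 376) = ((-93 + 196 + 56)/(-6))*189 = -⅙*159*189 = -53/2*189 = -10017/2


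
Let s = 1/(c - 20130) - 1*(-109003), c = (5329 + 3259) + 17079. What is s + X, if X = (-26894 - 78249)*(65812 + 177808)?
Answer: -141829306273808/5537 ≈ -2.5615e+10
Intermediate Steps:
c = 25667 (c = 8588 + 17079 = 25667)
X = -25614937660 (X = -105143*243620 = -25614937660)
s = 603549612/5537 (s = 1/(25667 - 20130) - 1*(-109003) = 1/5537 + 109003 = 603549612/5537 ≈ 1.0900e+5)
s + X = 603549612/5537 - 25614937660 = -141829306273808/5537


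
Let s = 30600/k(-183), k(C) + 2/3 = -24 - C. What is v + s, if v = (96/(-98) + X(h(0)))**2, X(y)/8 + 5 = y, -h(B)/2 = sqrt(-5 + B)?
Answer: 27033368/45619 + 64256*I*sqrt(5)/49 ≈ 592.59 + 2932.3*I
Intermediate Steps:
k(C) = -74/3 - C (k(C) = -2/3 + (-24 - C) = -74/3 - C)
h(B) = -2*sqrt(-5 + B)
X(y) = -40 + 8*y
s = 3672/19 (s = 30600/(-74/3 - 1*(-183)) = 30600/(-74/3 + 183) = 30600/(475/3) = 30600*(3/475) = 3672/19 ≈ 193.26)
v = (-2008/49 - 16*I*sqrt(5))**2 (v = (96/(-98) + (-40 + 8*(-2*sqrt(-5 + 0))))**2 = (96*(-1/98) + (-40 + 8*(-2*I*sqrt(5))))**2 = (-48/49 + (-40 + 8*(-2*I*sqrt(5))))**2 = (-48/49 + (-40 - 16*I*sqrt(5)))**2 = (-2008/49 - 16*I*sqrt(5))**2 ≈ 399.33 + 2932.3*I)
v + s = (958784/2401 + 64256*I*sqrt(5)/49) + 3672/19 = 27033368/45619 + 64256*I*sqrt(5)/49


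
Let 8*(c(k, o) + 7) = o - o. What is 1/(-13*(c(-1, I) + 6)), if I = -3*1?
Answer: 1/13 ≈ 0.076923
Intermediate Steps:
I = -3
c(k, o) = -7 (c(k, o) = -7 + (o - o)/8 = -7 + (1/8)*0 = -7 + 0 = -7)
1/(-13*(c(-1, I) + 6)) = 1/(-13*(-7 + 6)) = 1/(-13*(-1)) = 1/13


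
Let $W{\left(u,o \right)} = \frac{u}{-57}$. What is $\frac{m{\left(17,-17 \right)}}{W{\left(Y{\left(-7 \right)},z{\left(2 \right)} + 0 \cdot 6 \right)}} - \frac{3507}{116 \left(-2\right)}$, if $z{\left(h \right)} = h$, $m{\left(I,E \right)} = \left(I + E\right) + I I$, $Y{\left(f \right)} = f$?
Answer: $\frac{3846285}{1624} \approx 2368.4$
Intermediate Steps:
$m{\left(I,E \right)} = E + I + I^{2}$ ($m{\left(I,E \right)} = \left(E + I\right) + I^{2} = E + I + I^{2}$)
$W{\left(u,o \right)} = - \frac{u}{57}$ ($W{\left(u,o \right)} = u \left(- \frac{1}{57}\right) = - \frac{u}{57}$)
$\frac{m{\left(17,-17 \right)}}{W{\left(Y{\left(-7 \right)},z{\left(2 \right)} + 0 \cdot 6 \right)}} - \frac{3507}{116 \left(-2\right)} = \frac{-17 + 17 + 17^{2}}{\left(- \frac{1}{57}\right) \left(-7\right)} - \frac{3507}{116 \left(-2\right)} = \frac{-17 + 17 + 289}{\frac{7}{57}} - \frac{3507}{-232} = 289 \cdot \frac{57}{7} - - \frac{3507}{232} = \frac{16473}{7} + \frac{3507}{232} = \frac{3846285}{1624}$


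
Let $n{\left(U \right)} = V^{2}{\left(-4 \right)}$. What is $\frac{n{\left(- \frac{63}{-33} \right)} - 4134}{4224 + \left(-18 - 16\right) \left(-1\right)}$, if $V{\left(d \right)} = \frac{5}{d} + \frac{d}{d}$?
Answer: $- \frac{66143}{68128} \approx -0.97086$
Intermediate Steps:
$V{\left(d \right)} = 1 + \frac{5}{d}$ ($V{\left(d \right)} = \frac{5}{d} + 1 = 1 + \frac{5}{d}$)
$n{\left(U \right)} = \frac{1}{16}$ ($n{\left(U \right)} = \left(\frac{5 - 4}{-4}\right)^{2} = \left(\left(- \frac{1}{4}\right) 1\right)^{2} = \left(- \frac{1}{4}\right)^{2} = \frac{1}{16}$)
$\frac{n{\left(- \frac{63}{-33} \right)} - 4134}{4224 + \left(-18 - 16\right) \left(-1\right)} = \frac{\frac{1}{16} - 4134}{4224 + \left(-18 - 16\right) \left(-1\right)} = - \frac{66143}{16 \left(4224 - -34\right)} = - \frac{66143}{16 \left(4224 + 34\right)} = - \frac{66143}{16 \cdot 4258} = \left(- \frac{66143}{16}\right) \frac{1}{4258} = - \frac{66143}{68128}$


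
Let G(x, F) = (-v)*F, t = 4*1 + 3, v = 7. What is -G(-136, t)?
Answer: 49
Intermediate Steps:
t = 7 (t = 4 + 3 = 7)
G(x, F) = -7*F (G(x, F) = (-1*7)*F = -7*F)
-G(-136, t) = -(-7)*7 = -1*(-49) = 49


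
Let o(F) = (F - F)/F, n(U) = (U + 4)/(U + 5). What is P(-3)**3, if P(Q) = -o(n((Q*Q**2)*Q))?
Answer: 0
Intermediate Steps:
n(U) = (4 + U)/(5 + U)
o(F) = 0 (o(F) = 0/F = 0)
P(Q) = 0 (P(Q) = -1*0 = 0)
P(-3)**3 = 0**3 = 0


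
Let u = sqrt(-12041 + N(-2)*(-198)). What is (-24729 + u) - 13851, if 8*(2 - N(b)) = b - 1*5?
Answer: -38580 + I*sqrt(50441)/2 ≈ -38580.0 + 112.3*I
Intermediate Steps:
N(b) = 21/8 - b/8 (N(b) = 2 - (b - 1*5)/8 = 2 - (b - 5)/8 = 2 - (-5 + b)/8 = 2 + (5/8 - b/8) = 21/8 - b/8)
u = I*sqrt(50441)/2 (u = sqrt(-12041 + (21/8 - 1/8*(-2))*(-198)) = sqrt(-12041 + (21/8 + 1/4)*(-198)) = sqrt(-12041 + (23/8)*(-198)) = sqrt(-12041 - 2277/4) = sqrt(-50441/4) = I*sqrt(50441)/2 ≈ 112.3*I)
(-24729 + u) - 13851 = (-24729 + I*sqrt(50441)/2) - 13851 = -38580 + I*sqrt(50441)/2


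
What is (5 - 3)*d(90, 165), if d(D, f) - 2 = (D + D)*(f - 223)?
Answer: -20876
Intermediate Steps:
d(D, f) = 2 + 2*D*(-223 + f) (d(D, f) = 2 + (D + D)*(f - 223) = 2 + (2*D)*(-223 + f) = 2 + 2*D*(-223 + f))
(5 - 3)*d(90, 165) = (5 - 3)*(2 - 446*90 + 2*90*165) = 2*(2 - 40140 + 29700) = 2*(-10438) = -20876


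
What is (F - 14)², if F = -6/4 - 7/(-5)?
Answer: 19881/100 ≈ 198.81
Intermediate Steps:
F = -⅒ (F = -6*¼ - 7*(-⅕) = -3/2 + 7/5 = -⅒ ≈ -0.10000)
(F - 14)² = (-⅒ - 14)² = (-141/10)² = 19881/100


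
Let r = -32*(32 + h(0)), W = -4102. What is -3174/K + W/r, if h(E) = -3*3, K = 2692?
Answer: 1088315/247664 ≈ 4.3943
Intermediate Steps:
h(E) = -9
r = -736 (r = -32*(32 - 9) = -32*23 = -736)
-3174/K + W/r = -3174/2692 - 4102/(-736) = -3174*1/2692 - 4102*(-1/736) = -1587/1346 + 2051/368 = 1088315/247664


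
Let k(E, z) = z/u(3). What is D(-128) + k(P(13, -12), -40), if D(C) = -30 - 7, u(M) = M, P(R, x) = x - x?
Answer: -151/3 ≈ -50.333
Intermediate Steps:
P(R, x) = 0
k(E, z) = z/3
D(C) = -37
D(-128) + k(P(13, -12), -40) = -37 + (1/3)*(-40) = -37 - 40/3 = -151/3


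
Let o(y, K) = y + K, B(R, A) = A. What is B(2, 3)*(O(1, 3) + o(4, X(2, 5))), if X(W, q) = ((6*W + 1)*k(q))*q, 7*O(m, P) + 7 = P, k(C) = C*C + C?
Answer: 41022/7 ≈ 5860.3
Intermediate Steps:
k(C) = C + C**2 (k(C) = C**2 + C = C + C**2)
O(m, P) = -1 + P/7
X(W, q) = q**2*(1 + q)*(1 + 6*W) (X(W, q) = ((6*W + 1)*(q*(1 + q)))*q = ((1 + 6*W)*(q*(1 + q)))*q = (q*(1 + q)*(1 + 6*W))*q = q**2*(1 + q)*(1 + 6*W))
o(y, K) = K + y
B(2, 3)*(O(1, 3) + o(4, X(2, 5))) = 3*((-1 + (1/7)*3) + (5**2*(1 + 5)*(1 + 6*2) + 4)) = 3*((-1 + 3/7) + (25*6*(1 + 12) + 4)) = 3*(-4/7 + (25*6*13 + 4)) = 3*(-4/7 + (1950 + 4)) = 3*(-4/7 + 1954) = 3*(13674/7) = 41022/7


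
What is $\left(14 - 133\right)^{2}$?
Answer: $14161$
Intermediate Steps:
$\left(14 - 133\right)^{2} = \left(-119\right)^{2} = 14161$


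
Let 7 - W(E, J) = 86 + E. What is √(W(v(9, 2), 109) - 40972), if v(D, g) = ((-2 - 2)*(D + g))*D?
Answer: I*√40655 ≈ 201.63*I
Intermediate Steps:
v(D, g) = D*(-4*D - 4*g) (v(D, g) = (-4*(D + g))*D = (-4*D - 4*g)*D = D*(-4*D - 4*g))
W(E, J) = -79 - E (W(E, J) = 7 - (86 + E) = 7 + (-86 - E) = -79 - E)
√(W(v(9, 2), 109) - 40972) = √((-79 - (-4)*9*(9 + 2)) - 40972) = √((-79 - (-4)*9*11) - 40972) = √((-79 - 1*(-396)) - 40972) = √((-79 + 396) - 40972) = √(317 - 40972) = √(-40655) = I*√40655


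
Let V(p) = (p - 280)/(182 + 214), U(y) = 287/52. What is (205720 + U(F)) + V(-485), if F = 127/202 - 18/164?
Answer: 29418473/143 ≈ 2.0572e+5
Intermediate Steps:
F = 2149/4141 (F = 127*(1/202) - 18*1/164 = 127/202 - 9/82 = 2149/4141 ≈ 0.51896)
U(y) = 287/52 (U(y) = 287*(1/52) = 287/52)
V(p) = -70/99 + p/396 (V(p) = (-280 + p)/396 = (-280 + p)*(1/396) = -70/99 + p/396)
(205720 + U(F)) + V(-485) = (205720 + 287/52) + (-70/99 + (1/396)*(-485)) = 10697727/52 + (-70/99 - 485/396) = 10697727/52 - 85/44 = 29418473/143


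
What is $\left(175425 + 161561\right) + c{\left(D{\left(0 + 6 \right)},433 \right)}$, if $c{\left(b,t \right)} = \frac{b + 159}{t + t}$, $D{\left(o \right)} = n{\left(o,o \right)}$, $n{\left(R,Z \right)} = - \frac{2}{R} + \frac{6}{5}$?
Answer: $\frac{2188725269}{6495} \approx 3.3699 \cdot 10^{5}$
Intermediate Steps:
$n{\left(R,Z \right)} = \frac{6}{5} - \frac{2}{R}$ ($n{\left(R,Z \right)} = - \frac{2}{R} + 6 \cdot \frac{1}{5} = - \frac{2}{R} + \frac{6}{5} = \frac{6}{5} - \frac{2}{R}$)
$D{\left(o \right)} = \frac{6}{5} - \frac{2}{o}$
$c{\left(b,t \right)} = \frac{159 + b}{2 t}$
$\left(175425 + 161561\right) + c{\left(D{\left(0 + 6 \right)},433 \right)} = \left(175425 + 161561\right) + \frac{159 + \left(\frac{6}{5} - \frac{2}{0 + 6}\right)}{2 \cdot 433} = 336986 + \frac{1}{2} \cdot \frac{1}{433} \left(159 + \left(\frac{6}{5} - \frac{2}{6}\right)\right) = 336986 + \frac{1}{2} \cdot \frac{1}{433} \left(159 + \left(\frac{6}{5} - \frac{1}{3}\right)\right) = 336986 + \frac{1}{2} \cdot \frac{1}{433} \left(159 + \frac{13}{15}\right) = 336986 + \frac{1}{2} \cdot \frac{1}{433} \cdot \frac{2398}{15} = 336986 + \frac{1199}{6495} = \frac{2188725269}{6495}$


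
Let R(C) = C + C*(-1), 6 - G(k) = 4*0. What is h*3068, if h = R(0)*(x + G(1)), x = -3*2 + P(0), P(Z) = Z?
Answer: 0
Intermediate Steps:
G(k) = 6 (G(k) = 6 - 4*0 = 6 - 1*0 = 6 + 0 = 6)
R(C) = 0 (R(C) = C - C = 0)
x = -6 (x = -3*2 + 0 = -6 + 0 = -6)
h = 0 (h = 0*(-6 + 6) = 0*0 = 0)
h*3068 = 0*3068 = 0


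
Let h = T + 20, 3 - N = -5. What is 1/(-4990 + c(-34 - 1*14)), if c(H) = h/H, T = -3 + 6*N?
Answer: -48/239585 ≈ -0.00020035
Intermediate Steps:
N = 8 (N = 3 - 1*(-5) = 3 + 5 = 8)
T = 45 (T = -3 + 6*8 = -3 + 48 = 45)
h = 65 (h = 45 + 20 = 65)
c(H) = 65/H
1/(-4990 + c(-34 - 1*14)) = 1/(-4990 + 65/(-34 - 1*14)) = 1/(-4990 + 65/(-34 - 14)) = 1/(-4990 + 65/(-48)) = 1/(-4990 + 65*(-1/48)) = 1/(-4990 - 65/48) = 1/(-239585/48) = -48/239585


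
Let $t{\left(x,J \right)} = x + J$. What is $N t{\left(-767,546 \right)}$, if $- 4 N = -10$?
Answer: $- \frac{1105}{2} \approx -552.5$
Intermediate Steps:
$N = \frac{5}{2}$ ($N = \left(- \frac{1}{4}\right) \left(-10\right) = \frac{5}{2} \approx 2.5$)
$t{\left(x,J \right)} = J + x$
$N t{\left(-767,546 \right)} = \frac{5 \left(546 - 767\right)}{2} = \frac{5}{2} \left(-221\right) = - \frac{1105}{2}$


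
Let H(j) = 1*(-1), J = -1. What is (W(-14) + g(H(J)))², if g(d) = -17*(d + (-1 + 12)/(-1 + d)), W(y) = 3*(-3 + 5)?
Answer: 54289/4 ≈ 13572.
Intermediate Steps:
W(y) = 6 (W(y) = 3*2 = 6)
H(j) = -1
g(d) = -187/(-1 + d) - 17*d (g(d) = -17*(d + 11/(-1 + d)) = -187/(-1 + d) - 17*d)
(W(-14) + g(H(J)))² = (6 + 17*(-11 - 1 - 1*(-1)²)/(-1 - 1))² = (6 + 17*(-11 - 1 - 1*1)/(-2))² = (6 + 17*(-½)*(-11 - 1 - 1))² = (6 + 17*(-½)*(-13))² = (6 + 221/2)² = (233/2)² = 54289/4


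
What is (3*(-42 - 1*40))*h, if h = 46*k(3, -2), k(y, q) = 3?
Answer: -33948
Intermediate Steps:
h = 138 (h = 46*3 = 138)
(3*(-42 - 1*40))*h = (3*(-42 - 1*40))*138 = (3*(-42 - 40))*138 = (3*(-82))*138 = -246*138 = -33948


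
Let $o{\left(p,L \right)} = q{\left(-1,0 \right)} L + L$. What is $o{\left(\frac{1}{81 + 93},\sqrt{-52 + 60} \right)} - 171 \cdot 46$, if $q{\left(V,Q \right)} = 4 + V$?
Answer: $-7866 + 8 \sqrt{2} \approx -7854.7$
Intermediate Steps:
$o{\left(p,L \right)} = 4 L$ ($o{\left(p,L \right)} = \left(4 - 1\right) L + L = 3 L + L = 4 L$)
$o{\left(\frac{1}{81 + 93},\sqrt{-52 + 60} \right)} - 171 \cdot 46 = 4 \sqrt{-52 + 60} - 171 \cdot 46 = 4 \sqrt{8} - 7866 = 4 \cdot 2 \sqrt{2} - 7866 = 8 \sqrt{2} - 7866 = -7866 + 8 \sqrt{2}$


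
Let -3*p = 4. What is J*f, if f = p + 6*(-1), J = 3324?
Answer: -24376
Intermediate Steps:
p = -4/3 (p = -1/3*4 = -4/3 ≈ -1.3333)
f = -22/3 (f = -4/3 + 6*(-1) = -4/3 - 6 = -22/3 ≈ -7.3333)
J*f = 3324*(-22/3) = -24376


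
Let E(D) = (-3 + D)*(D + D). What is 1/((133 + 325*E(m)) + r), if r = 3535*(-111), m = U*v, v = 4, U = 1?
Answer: -1/389652 ≈ -2.5664e-6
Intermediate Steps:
m = 4 (m = 1*4 = 4)
r = -392385
E(D) = 2*D*(-3 + D) (E(D) = (-3 + D)*(2*D) = 2*D*(-3 + D))
1/((133 + 325*E(m)) + r) = 1/((133 + 325*(2*4*(-3 + 4))) - 392385) = 1/((133 + 325*(2*4*1)) - 392385) = 1/((133 + 325*8) - 392385) = 1/((133 + 2600) - 392385) = 1/(2733 - 392385) = 1/(-389652) = -1/389652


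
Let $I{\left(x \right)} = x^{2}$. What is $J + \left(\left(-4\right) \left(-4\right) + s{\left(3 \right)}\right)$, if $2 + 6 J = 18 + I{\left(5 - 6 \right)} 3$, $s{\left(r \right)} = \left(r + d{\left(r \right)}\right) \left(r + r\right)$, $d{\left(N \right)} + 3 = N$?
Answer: $\frac{223}{6} \approx 37.167$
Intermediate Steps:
$d{\left(N \right)} = -3 + N$
$s{\left(r \right)} = 2 r \left(-3 + 2 r\right)$ ($s{\left(r \right)} = \left(r + \left(-3 + r\right)\right) \left(r + r\right) = \left(-3 + 2 r\right) 2 r = 2 r \left(-3 + 2 r\right)$)
$J = \frac{19}{6}$ ($J = - \frac{1}{3} + \frac{18 + \left(5 - 6\right)^{2} \cdot 3}{6} = - \frac{1}{3} + \frac{18 + \left(-1\right)^{2} \cdot 3}{6} = - \frac{1}{3} + \frac{18 + 1 \cdot 3}{6} = - \frac{1}{3} + \frac{18 + 3}{6} = - \frac{1}{3} + \frac{1}{6} \cdot 21 = - \frac{1}{3} + \frac{7}{2} = \frac{19}{6} \approx 3.1667$)
$J + \left(\left(-4\right) \left(-4\right) + s{\left(3 \right)}\right) = \frac{19}{6} - \left(-16 - 6 \left(-3 + 2 \cdot 3\right)\right) = \frac{19}{6} + \left(16 + 2 \cdot 3 \left(-3 + 6\right)\right) = \frac{19}{6} + \left(16 + 2 \cdot 3 \cdot 3\right) = \frac{19}{6} + \left(16 + 18\right) = \frac{19}{6} + 34 = \frac{223}{6}$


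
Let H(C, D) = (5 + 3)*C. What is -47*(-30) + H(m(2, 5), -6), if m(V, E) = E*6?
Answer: 1650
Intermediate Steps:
m(V, E) = 6*E
H(C, D) = 8*C
-47*(-30) + H(m(2, 5), -6) = -47*(-30) + 8*(6*5) = 1410 + 8*30 = 1410 + 240 = 1650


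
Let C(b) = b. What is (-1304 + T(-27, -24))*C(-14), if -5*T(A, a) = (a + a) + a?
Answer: 90272/5 ≈ 18054.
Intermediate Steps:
T(A, a) = -3*a/5 (T(A, a) = -((a + a) + a)/5 = -(2*a + a)/5 = -3*a/5)
(-1304 + T(-27, -24))*C(-14) = (-1304 - 3/5*(-24))*(-14) = (-1304 + 72/5)*(-14) = -6448/5*(-14) = 90272/5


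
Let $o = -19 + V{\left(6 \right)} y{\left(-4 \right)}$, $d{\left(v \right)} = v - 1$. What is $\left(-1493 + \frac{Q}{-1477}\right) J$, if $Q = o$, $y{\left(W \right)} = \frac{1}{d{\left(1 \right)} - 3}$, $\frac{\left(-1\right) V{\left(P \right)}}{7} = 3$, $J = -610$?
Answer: $\frac{1345140890}{1477} \approx 9.1073 \cdot 10^{5}$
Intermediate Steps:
$d{\left(v \right)} = -1 + v$
$V{\left(P \right)} = -21$ ($V{\left(P \right)} = \left(-7\right) 3 = -21$)
$y{\left(W \right)} = - \frac{1}{3}$ ($y{\left(W \right)} = \frac{1}{\left(-1 + 1\right) - 3} = \frac{1}{0 - 3} = \frac{1}{-3} = - \frac{1}{3}$)
$o = -12$ ($o = -19 - -7 = -19 + 7 = -12$)
$Q = -12$
$\left(-1493 + \frac{Q}{-1477}\right) J = \left(-1493 - \frac{12}{-1477}\right) \left(-610\right) = \left(-1493 - - \frac{12}{1477}\right) \left(-610\right) = \left(-1493 + \frac{12}{1477}\right) \left(-610\right) = \left(- \frac{2205149}{1477}\right) \left(-610\right) = \frac{1345140890}{1477}$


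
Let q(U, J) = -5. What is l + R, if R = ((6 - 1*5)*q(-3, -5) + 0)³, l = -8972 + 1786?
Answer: -7311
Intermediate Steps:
l = -7186
R = -125 (R = ((6 - 1*5)*(-5) + 0)³ = ((6 - 5)*(-5) + 0)³ = (1*(-5) + 0)³ = (-5 + 0)³ = (-5)³ = -125)
l + R = -7186 - 125 = -7311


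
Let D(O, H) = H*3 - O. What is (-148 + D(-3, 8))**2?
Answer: 14641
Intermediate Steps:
D(O, H) = -O + 3*H (D(O, H) = 3*H - O = -O + 3*H)
(-148 + D(-3, 8))**2 = (-148 + (-1*(-3) + 3*8))**2 = (-148 + (3 + 24))**2 = (-148 + 27)**2 = (-121)**2 = 14641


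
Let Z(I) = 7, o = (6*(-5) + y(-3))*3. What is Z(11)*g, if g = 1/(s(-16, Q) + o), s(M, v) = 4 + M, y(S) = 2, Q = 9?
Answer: -7/96 ≈ -0.072917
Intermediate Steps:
o = -84 (o = (6*(-5) + 2)*3 = (-30 + 2)*3 = -28*3 = -84)
g = -1/96 (g = 1/((4 - 16) - 84) = 1/(-12 - 84) = 1/(-96) = -1/96 ≈ -0.010417)
Z(11)*g = 7*(-1/96) = -7/96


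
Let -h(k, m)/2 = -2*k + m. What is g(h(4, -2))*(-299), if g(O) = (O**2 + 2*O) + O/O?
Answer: -131859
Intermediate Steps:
h(k, m) = -2*m + 4*k (h(k, m) = -2*(-2*k + m) = -2*(m - 2*k) = -2*m + 4*k)
g(O) = 1 + O**2 + 2*O (g(O) = (O**2 + 2*O) + 1 = 1 + O**2 + 2*O)
g(h(4, -2))*(-299) = (1 + (-2*(-2) + 4*4)**2 + 2*(-2*(-2) + 4*4))*(-299) = (1 + (4 + 16)**2 + 2*(4 + 16))*(-299) = (1 + 20**2 + 2*20)*(-299) = (1 + 400 + 40)*(-299) = 441*(-299) = -131859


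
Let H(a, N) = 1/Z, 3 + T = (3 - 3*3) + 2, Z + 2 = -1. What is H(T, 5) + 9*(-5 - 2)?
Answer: -190/3 ≈ -63.333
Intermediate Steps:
Z = -3 (Z = -2 - 1 = -3)
T = -7 (T = -3 + ((3 - 3*3) + 2) = -3 + ((3 - 9) + 2) = -3 + (-6 + 2) = -3 - 4 = -7)
H(a, N) = -1/3 (H(a, N) = 1/(-3) = -1/3)
H(T, 5) + 9*(-5 - 2) = -1/3 + 9*(-5 - 2) = -1/3 + 9*(-7) = -1/3 - 63 = -190/3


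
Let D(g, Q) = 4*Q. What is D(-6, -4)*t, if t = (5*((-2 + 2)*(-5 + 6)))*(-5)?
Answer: 0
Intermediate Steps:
t = 0 (t = (5*(0*1))*(-5) = (5*0)*(-5) = 0*(-5) = 0)
D(-6, -4)*t = (4*(-4))*0 = -16*0 = 0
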